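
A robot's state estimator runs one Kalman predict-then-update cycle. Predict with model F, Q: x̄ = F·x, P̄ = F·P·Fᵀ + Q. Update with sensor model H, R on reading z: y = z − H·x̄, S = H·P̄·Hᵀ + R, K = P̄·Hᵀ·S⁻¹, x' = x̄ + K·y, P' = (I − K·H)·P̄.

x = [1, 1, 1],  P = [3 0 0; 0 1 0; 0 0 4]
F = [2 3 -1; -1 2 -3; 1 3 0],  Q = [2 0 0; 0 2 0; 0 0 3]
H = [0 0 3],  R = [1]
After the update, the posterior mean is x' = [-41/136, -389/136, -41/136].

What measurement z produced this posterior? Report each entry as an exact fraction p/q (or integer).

z = [-1]

x̄ = F·x = [4, -2, 4]
P̄ = F·P·Fᵀ + Q = [27 12 15; 12 45 3; 15 3 15]
S = H·P̄·Hᵀ + R = [136]
K = P̄·Hᵀ·S⁻¹ = [45/136; 9/136; 45/136]
x' − x̄ = [-585/136, -117/136, -585/136] = K·y
y = (KᵀK)⁻¹·Kᵀ·(x' − x̄) = [-13]
z = y + H·x̄ = [-13] + [12] = [-1]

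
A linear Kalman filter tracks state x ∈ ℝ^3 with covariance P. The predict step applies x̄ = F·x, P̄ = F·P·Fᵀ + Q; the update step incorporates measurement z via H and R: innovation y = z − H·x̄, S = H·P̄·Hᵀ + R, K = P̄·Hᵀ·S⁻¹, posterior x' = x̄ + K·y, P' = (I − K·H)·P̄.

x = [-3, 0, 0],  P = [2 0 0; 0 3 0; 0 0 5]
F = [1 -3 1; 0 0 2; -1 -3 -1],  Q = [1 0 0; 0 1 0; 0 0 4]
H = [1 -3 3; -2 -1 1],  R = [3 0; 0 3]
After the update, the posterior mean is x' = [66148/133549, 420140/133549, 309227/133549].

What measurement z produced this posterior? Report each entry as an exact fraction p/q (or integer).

z = [-2, -2]

x̄ = F·x = [-3, 0, 3]
P̄ = F·P·Fᵀ + Q = [35 10 20; 10 21 -10; 20 -10 38]
S = H·P̄·Hᵀ + R = [809 117; 117 182]
K = P̄·Hᵀ·S⁻¹ = [1450/10273 -56145/133549; -703/10273 -31548/133549; 2224/10273 -12716/133549]
x' − x̄ = [466795/133549, 420140/133549, -91420/133549] = K·y
y = (KᵀK)⁻¹·Kᵀ·(x' − x̄) = [-8, -11]
z = y + H·x̄ = [-8, -11] + [6, 9] = [-2, -2]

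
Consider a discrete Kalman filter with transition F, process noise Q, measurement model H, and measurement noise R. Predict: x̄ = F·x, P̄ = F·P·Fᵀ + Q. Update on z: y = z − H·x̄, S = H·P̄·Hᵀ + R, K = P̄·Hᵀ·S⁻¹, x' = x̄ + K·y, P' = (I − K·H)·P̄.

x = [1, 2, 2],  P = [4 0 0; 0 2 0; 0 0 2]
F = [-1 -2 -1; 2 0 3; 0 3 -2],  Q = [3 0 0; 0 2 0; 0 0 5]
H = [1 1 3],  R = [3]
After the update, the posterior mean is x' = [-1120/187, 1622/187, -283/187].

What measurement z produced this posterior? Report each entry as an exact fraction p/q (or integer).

z = [-2]

x̄ = F·x = [-7, 8, 2]
P̄ = F·P·Fᵀ + Q = [17 -14 -8; -14 36 -12; -8 -12 31]
S = H·P̄·Hᵀ + R = [187]
K = P̄·Hᵀ·S⁻¹ = [-21/187; -14/187; 73/187]
x' − x̄ = [189/187, 126/187, -657/187] = K·y
y = (KᵀK)⁻¹·Kᵀ·(x' − x̄) = [-9]
z = y + H·x̄ = [-9] + [7] = [-2]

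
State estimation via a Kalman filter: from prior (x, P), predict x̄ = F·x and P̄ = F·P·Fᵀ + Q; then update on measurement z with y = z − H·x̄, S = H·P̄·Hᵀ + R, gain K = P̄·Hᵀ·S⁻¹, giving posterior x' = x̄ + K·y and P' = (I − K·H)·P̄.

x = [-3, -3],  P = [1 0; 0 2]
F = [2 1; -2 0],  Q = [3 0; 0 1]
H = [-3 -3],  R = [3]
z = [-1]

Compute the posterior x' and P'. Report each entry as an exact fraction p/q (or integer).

x̄ = F·x = [-9, 6]
P̄ = F·P·Fᵀ + Q = [9 -4; -4 5]
y = z − H·x̄ = [-10]
S = H·P̄·Hᵀ + R = [57]
K = P̄·Hᵀ·S⁻¹ = [-5/19; -1/19]
x' = x̄ + K·y = [-121/19, 124/19]
P' = (I − K·H)·P̄ = [96/19 -91/19; -91/19 92/19]

x' = [-121/19, 124/19]
P' = [96/19 -91/19; -91/19 92/19]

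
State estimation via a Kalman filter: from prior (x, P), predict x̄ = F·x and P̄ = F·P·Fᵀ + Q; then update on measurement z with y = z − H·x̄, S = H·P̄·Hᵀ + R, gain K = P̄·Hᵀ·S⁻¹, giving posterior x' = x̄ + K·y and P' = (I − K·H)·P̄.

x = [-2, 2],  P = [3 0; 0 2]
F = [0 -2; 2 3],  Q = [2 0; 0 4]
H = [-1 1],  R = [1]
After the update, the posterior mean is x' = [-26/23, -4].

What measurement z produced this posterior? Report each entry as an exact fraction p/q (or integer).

x̄ = F·x = [-4, 2]
P̄ = F·P·Fᵀ + Q = [10 -12; -12 34]
S = H·P̄·Hᵀ + R = [69]
K = P̄·Hᵀ·S⁻¹ = [-22/69; 2/3]
x' − x̄ = [66/23, -6] = K·y
y = (KᵀK)⁻¹·Kᵀ·(x' − x̄) = [-9]
z = y + H·x̄ = [-9] + [6] = [-3]

z = [-3]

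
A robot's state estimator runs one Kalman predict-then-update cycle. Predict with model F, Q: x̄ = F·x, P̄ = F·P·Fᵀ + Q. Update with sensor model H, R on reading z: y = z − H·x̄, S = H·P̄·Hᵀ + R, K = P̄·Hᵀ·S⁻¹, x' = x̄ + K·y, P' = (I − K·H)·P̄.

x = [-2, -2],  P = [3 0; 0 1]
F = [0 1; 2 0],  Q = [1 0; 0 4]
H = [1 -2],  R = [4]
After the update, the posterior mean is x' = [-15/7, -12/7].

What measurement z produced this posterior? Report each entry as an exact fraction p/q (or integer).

x̄ = F·x = [-2, -4]
P̄ = F·P·Fᵀ + Q = [2 0; 0 16]
S = H·P̄·Hᵀ + R = [70]
K = P̄·Hᵀ·S⁻¹ = [1/35; -16/35]
x' − x̄ = [-1/7, 16/7] = K·y
y = (KᵀK)⁻¹·Kᵀ·(x' − x̄) = [-5]
z = y + H·x̄ = [-5] + [6] = [1]

z = [1]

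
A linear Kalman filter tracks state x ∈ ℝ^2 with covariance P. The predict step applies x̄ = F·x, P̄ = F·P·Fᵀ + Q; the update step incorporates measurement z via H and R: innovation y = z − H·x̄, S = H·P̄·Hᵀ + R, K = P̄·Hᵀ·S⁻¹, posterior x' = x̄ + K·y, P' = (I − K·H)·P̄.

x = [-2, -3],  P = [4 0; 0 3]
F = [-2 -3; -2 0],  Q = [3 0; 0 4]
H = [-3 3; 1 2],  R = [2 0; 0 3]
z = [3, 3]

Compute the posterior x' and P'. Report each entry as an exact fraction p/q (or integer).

x̄ = F·x = [13, 4]
P̄ = F·P·Fᵀ + Q = [46 16; 16 20]
y = z − H·x̄ = [30, -18]
S = H·P̄·Hᵀ + R = [308 -66; -66 193]
K = P̄·Hᵀ·S⁻¹ = [-6111/27544 411/1252; 1503/13772 205/626]
x' = x̄ + K·y = [5993/13772, 9499/6886]
P' = (I − K·H)·P̄ = [5879/13772 1921/6886; 1921/6886 1211/3443]

x' = [5993/13772, 9499/6886]
P' = [5879/13772 1921/6886; 1921/6886 1211/3443]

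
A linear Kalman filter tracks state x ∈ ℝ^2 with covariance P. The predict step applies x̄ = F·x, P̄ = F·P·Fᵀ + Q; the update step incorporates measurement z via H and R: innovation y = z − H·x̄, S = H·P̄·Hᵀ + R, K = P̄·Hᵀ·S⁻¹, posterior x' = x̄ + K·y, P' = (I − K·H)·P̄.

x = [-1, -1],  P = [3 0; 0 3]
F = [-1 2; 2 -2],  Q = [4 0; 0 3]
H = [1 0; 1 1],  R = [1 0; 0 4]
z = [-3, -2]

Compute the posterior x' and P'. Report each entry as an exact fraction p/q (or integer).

x' = [-90/31, 36/31]
P' = [265/279 -29/31; -29/31 117/31]

x̄ = F·x = [-1, 0]
P̄ = F·P·Fᵀ + Q = [19 -18; -18 27]
y = z − H·x̄ = [-2, -1]
S = H·P̄·Hᵀ + R = [20 1; 1 14]
K = P̄·Hᵀ·S⁻¹ = [265/279 1/279; -29/31 22/31]
x' = x̄ + K·y = [-90/31, 36/31]
P' = (I − K·H)·P̄ = [265/279 -29/31; -29/31 117/31]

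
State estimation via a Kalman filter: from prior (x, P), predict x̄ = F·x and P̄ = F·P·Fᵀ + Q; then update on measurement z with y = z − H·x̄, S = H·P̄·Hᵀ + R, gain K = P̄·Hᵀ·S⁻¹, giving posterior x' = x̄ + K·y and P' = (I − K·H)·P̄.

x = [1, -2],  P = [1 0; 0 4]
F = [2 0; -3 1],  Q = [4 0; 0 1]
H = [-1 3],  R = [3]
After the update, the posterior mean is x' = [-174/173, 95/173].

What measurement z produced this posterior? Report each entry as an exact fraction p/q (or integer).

z = [3]

x̄ = F·x = [2, -5]
P̄ = F·P·Fᵀ + Q = [8 -6; -6 14]
S = H·P̄·Hᵀ + R = [173]
K = P̄·Hᵀ·S⁻¹ = [-26/173; 48/173]
x' − x̄ = [-520/173, 960/173] = K·y
y = (KᵀK)⁻¹·Kᵀ·(x' − x̄) = [20]
z = y + H·x̄ = [20] + [-17] = [3]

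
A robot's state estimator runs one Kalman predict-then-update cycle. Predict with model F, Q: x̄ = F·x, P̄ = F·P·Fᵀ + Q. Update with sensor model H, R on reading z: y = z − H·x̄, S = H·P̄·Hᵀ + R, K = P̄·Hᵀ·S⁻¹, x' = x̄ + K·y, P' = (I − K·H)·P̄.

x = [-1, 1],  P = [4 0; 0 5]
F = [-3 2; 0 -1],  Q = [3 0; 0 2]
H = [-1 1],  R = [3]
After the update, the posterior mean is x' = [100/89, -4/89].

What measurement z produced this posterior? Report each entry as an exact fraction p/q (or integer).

x̄ = F·x = [5, -1]
P̄ = F·P·Fᵀ + Q = [59 -10; -10 7]
S = H·P̄·Hᵀ + R = [89]
K = P̄·Hᵀ·S⁻¹ = [-69/89; 17/89]
x' − x̄ = [-345/89, 85/89] = K·y
y = (KᵀK)⁻¹·Kᵀ·(x' − x̄) = [5]
z = y + H·x̄ = [5] + [-6] = [-1]

z = [-1]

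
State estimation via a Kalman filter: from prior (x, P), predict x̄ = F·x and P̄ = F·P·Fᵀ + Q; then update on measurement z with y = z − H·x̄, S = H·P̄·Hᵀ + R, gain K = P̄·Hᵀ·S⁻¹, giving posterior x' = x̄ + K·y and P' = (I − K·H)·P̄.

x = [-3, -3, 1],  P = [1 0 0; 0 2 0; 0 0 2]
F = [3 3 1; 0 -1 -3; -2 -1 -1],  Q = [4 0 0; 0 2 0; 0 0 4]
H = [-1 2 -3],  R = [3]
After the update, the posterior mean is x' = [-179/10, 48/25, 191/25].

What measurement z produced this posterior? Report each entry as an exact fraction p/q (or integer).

x̄ = F·x = [-17, 0, 8]
P̄ = F·P·Fᵀ + Q = [33 -12 -14; -12 22 8; -14 8 12]
S = H·P̄·Hᵀ + R = [100]
K = P̄·Hᵀ·S⁻¹ = [-3/20; 8/25; -3/50]
x' − x̄ = [-9/10, 48/25, -9/25] = K·y
y = (KᵀK)⁻¹·Kᵀ·(x' − x̄) = [6]
z = y + H·x̄ = [6] + [-7] = [-1]

z = [-1]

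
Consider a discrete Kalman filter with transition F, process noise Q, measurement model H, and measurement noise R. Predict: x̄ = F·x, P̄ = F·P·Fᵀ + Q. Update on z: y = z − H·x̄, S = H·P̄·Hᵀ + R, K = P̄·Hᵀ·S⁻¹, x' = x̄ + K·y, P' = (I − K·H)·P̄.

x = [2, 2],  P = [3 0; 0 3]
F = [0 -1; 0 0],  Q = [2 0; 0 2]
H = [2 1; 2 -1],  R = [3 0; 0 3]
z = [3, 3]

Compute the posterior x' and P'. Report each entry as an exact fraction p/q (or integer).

x̄ = F·x = [-2, 0]
P̄ = F·P·Fᵀ + Q = [5 0; 0 2]
y = z − H·x̄ = [7, 7]
S = H·P̄·Hᵀ + R = [25 18; 18 25]
K = P̄·Hᵀ·S⁻¹ = [10/43 10/43; 2/7 -2/7]
x' = x̄ + K·y = [54/43, 0]
P' = (I − K·H)·P̄ = [15/43 0; 0 6/7]

x' = [54/43, 0]
P' = [15/43 0; 0 6/7]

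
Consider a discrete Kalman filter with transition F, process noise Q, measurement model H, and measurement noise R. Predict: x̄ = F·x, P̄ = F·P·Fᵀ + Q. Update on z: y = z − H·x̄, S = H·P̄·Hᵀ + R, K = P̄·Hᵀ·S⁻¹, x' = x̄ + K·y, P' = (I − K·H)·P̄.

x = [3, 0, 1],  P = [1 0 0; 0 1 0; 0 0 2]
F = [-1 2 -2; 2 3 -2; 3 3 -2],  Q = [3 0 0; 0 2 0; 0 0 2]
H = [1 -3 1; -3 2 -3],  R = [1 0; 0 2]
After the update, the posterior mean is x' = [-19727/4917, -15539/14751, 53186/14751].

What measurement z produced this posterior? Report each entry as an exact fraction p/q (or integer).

z = [3, -1]

x̄ = F·x = [-5, 4, 7]
P̄ = F·P·Fᵀ + Q = [16 12 11; 12 23 23; 11 23 28]
S = H·P̄·Hᵀ + R = [64 49; 49 268]
K = P̄·Hᵀ·S⁻¹ = [127/4917 -1069/4917; -6221/14751 -2110/14751; -4561/14751 -3074/14751]
x' − x̄ = [4858/4917, -74543/14751, -50071/14751] = K·y
y = (KᵀK)⁻¹·Kᵀ·(x' − x̄) = [13, -3]
z = y + H·x̄ = [13, -3] + [-10, 2] = [3, -1]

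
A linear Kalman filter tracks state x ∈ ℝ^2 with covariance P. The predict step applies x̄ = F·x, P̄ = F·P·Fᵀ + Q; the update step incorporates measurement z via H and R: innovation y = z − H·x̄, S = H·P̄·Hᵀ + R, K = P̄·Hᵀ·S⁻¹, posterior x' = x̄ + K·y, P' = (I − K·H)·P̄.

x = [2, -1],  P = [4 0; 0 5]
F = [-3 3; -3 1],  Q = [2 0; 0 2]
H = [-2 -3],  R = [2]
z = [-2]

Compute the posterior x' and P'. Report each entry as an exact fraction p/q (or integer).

x' = [1082/1333, 140/1333]
P' = [8878/1333 -5706/1333; -5706/1333 3958/1333]

x̄ = F·x = [-9, -7]
P̄ = F·P·Fᵀ + Q = [83 51; 51 43]
y = z − H·x̄ = [-41]
S = H·P̄·Hᵀ + R = [1333]
K = P̄·Hᵀ·S⁻¹ = [-319/1333; -231/1333]
x' = x̄ + K·y = [1082/1333, 140/1333]
P' = (I − K·H)·P̄ = [8878/1333 -5706/1333; -5706/1333 3958/1333]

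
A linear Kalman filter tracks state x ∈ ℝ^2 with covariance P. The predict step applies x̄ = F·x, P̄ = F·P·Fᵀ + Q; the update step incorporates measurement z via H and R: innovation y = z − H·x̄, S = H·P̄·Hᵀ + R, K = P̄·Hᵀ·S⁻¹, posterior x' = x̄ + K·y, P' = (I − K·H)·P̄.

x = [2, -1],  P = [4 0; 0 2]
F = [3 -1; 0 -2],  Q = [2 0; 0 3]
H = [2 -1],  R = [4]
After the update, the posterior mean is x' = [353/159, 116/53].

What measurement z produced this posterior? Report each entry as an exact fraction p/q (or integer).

x̄ = F·x = [7, 2]
P̄ = F·P·Fᵀ + Q = [40 4; 4 11]
S = H·P̄·Hᵀ + R = [159]
K = P̄·Hᵀ·S⁻¹ = [76/159; -1/53]
x' − x̄ = [-760/159, 10/53] = K·y
y = (KᵀK)⁻¹·Kᵀ·(x' − x̄) = [-10]
z = y + H·x̄ = [-10] + [12] = [2]

z = [2]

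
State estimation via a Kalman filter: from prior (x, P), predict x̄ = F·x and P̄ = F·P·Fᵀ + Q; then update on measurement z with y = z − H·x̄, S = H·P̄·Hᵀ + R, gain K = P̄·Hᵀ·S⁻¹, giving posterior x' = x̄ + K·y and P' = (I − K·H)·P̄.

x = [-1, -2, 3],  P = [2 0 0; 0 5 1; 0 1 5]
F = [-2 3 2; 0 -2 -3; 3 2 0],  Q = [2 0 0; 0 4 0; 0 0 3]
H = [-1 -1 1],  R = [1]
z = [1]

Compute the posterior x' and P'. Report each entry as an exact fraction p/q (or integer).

x' = [23/9, -265/36, -31/8]
P' = [775/9 -623/9 17; -623/9 1169/18 -19/4; 17 -19/4 103/8]

x̄ = F·x = [2, -5, -7]
P̄ = F·P·Fᵀ + Q = [87 -73 22; -73 81 -26; 22 -26 41]
y = z − H·x̄ = [5]
S = H·P̄·Hᵀ + R = [72]
K = P̄·Hᵀ·S⁻¹ = [1/9; -17/36; 5/8]
x' = x̄ + K·y = [23/9, -265/36, -31/8]
P' = (I − K·H)·P̄ = [775/9 -623/9 17; -623/9 1169/18 -19/4; 17 -19/4 103/8]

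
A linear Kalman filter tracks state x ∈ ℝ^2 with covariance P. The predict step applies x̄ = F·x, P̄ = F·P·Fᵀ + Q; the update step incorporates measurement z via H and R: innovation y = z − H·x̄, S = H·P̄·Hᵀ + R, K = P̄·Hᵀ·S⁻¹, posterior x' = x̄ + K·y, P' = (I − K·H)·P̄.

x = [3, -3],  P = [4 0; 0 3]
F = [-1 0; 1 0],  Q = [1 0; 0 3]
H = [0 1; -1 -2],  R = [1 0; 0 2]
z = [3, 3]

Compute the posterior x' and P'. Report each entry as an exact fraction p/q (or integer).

x' = [-63/13, 24/13]
P' = [31/13 -23/26; -23/26 33/52]

x̄ = F·x = [-3, 3]
P̄ = F·P·Fᵀ + Q = [5 -4; -4 7]
y = z − H·x̄ = [0, 6]
S = H·P̄·Hᵀ + R = [8 -10; -10 19]
K = P̄·Hᵀ·S⁻¹ = [-23/26 -4/13; 33/52 -5/26]
x' = x̄ + K·y = [-63/13, 24/13]
P' = (I − K·H)·P̄ = [31/13 -23/26; -23/26 33/52]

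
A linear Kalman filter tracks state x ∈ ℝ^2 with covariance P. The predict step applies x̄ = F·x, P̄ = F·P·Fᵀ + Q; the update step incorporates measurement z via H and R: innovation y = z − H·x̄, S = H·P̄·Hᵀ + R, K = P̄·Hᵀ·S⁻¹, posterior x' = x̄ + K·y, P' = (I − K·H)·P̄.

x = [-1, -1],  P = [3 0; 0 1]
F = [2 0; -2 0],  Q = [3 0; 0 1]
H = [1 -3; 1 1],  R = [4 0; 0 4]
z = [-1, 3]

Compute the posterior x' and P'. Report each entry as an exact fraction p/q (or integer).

x' = [175/208, 137/208]
P' = [285/208 27/208; 27/208 77/208]

x̄ = F·x = [-2, 2]
P̄ = F·P·Fᵀ + Q = [15 -12; -12 13]
y = z − H·x̄ = [7, 3]
S = H·P̄·Hᵀ + R = [208 0; 0 8]
K = P̄·Hᵀ·S⁻¹ = [51/208 3/8; -51/208 1/8]
x' = x̄ + K·y = [175/208, 137/208]
P' = (I − K·H)·P̄ = [285/208 27/208; 27/208 77/208]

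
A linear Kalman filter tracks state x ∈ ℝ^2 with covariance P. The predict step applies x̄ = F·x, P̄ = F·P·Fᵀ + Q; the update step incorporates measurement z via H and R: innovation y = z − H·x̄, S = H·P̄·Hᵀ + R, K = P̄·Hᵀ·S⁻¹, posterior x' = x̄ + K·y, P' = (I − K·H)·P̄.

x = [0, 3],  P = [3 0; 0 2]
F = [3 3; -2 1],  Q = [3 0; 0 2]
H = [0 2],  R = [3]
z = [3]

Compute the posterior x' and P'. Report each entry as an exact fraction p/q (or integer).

x̄ = F·x = [9, 3]
P̄ = F·P·Fᵀ + Q = [48 -12; -12 16]
y = z − H·x̄ = [-3]
S = H·P̄·Hᵀ + R = [67]
K = P̄·Hᵀ·S⁻¹ = [-24/67; 32/67]
x' = x̄ + K·y = [675/67, 105/67]
P' = (I − K·H)·P̄ = [2640/67 -36/67; -36/67 48/67]

x' = [675/67, 105/67]
P' = [2640/67 -36/67; -36/67 48/67]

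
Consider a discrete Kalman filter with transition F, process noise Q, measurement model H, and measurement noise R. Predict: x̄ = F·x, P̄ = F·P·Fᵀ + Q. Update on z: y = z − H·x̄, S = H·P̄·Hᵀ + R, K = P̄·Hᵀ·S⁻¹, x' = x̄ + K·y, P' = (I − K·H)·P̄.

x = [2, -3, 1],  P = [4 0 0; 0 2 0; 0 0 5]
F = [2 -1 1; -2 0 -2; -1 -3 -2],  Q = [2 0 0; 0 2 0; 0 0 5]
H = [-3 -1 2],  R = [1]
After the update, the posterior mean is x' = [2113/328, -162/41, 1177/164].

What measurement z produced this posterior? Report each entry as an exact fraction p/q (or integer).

x̄ = F·x = [8, -6, 5]
P̄ = F·P·Fᵀ + Q = [25 -26 -12; -26 38 28; -12 28 47]
S = H·P̄·Hᵀ + R = [328]
K = P̄·Hᵀ·S⁻¹ = [-73/328; 12/41; 51/164]
x' − x̄ = [-511/328, 84/41, 357/164] = K·y
y = (KᵀK)⁻¹·Kᵀ·(x' − x̄) = [7]
z = y + H·x̄ = [7] + [-8] = [-1]

z = [-1]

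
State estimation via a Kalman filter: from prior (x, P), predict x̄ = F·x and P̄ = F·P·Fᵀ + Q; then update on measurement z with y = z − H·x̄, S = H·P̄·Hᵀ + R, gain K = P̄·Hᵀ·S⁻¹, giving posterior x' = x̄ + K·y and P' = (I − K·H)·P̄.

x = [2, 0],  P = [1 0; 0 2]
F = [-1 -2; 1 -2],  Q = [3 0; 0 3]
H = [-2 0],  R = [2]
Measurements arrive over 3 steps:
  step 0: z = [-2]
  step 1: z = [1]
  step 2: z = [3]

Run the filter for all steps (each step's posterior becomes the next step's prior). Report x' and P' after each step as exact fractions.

step 0: x' = [22/25, 92/25], P' = [12/25 7/25; 7/25 202/25]
step 1: x' = [-1129/1871, 198/1871], P' = [923/1871 796/1871; 796/1871 14197/1871]
step 2: x' = [-198791/134887, -321310/134887], P' = [66508/134887 55865/134887; 55865/134887 999630/134887]

step 0: x̄ = F·x = [-2, 2]
step 0: P̄ = F·P·Fᵀ + Q = [12 7; 7 12]
step 0: y = z − H·x̄ = [-6]
step 0: S = H·P̄·Hᵀ + R = [50]
step 0: K = P̄·Hᵀ·S⁻¹ = [-12/25; -7/25]
step 0: x' = x̄ + K·y = [22/25, 92/25]
step 0: P' = (I − K·H)·P̄ = [12/25 7/25; 7/25 202/25]
step 1: x̄ = F·x = [-206/25, -162/25]
step 1: P̄ = F·P·Fᵀ + Q = [923/25 796/25; 796/25 867/25]
step 1: y = z − H·x̄ = [-387/25]
step 1: S = H·P̄·Hᵀ + R = [3742/25]
step 1: K = P̄·Hᵀ·S⁻¹ = [-923/1871; -796/1871]
step 1: x' = x̄ + K·y = [-1129/1871, 198/1871]
step 1: P' = (I − K·H)·P̄ = [923/1871 796/1871; 796/1871 14197/1871]
step 2: x̄ = F·x = [733/1871, -1525/1871]
step 2: P̄ = F·P·Fᵀ + Q = [66508/1871 55865/1871; 55865/1871 60140/1871]
step 2: y = z − H·x̄ = [7079/1871]
step 2: S = H·P̄·Hᵀ + R = [269774/1871]
step 2: K = P̄·Hᵀ·S⁻¹ = [-66508/134887; -55865/134887]
step 2: x' = x̄ + K·y = [-198791/134887, -321310/134887]
step 2: P' = (I − K·H)·P̄ = [66508/134887 55865/134887; 55865/134887 999630/134887]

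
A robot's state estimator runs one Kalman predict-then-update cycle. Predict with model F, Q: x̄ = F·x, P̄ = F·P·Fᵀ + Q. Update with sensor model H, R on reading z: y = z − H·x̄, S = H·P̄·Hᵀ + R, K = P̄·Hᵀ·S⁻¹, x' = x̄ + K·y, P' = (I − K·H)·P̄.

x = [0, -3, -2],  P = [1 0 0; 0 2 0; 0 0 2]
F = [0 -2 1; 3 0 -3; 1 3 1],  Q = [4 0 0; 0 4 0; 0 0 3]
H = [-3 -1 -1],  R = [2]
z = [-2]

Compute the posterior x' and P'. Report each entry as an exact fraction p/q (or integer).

x̄ = F·x = [4, 6, -11]
P̄ = F·P·Fᵀ + Q = [14 -6 -10; -6 31 -3; -10 -3 24]
y = z − H·x̄ = [5]
S = H·P̄·Hᵀ + R = [81]
K = P̄·Hᵀ·S⁻¹ = [-26/81; -10/81; 1/9]
x' = x̄ + K·y = [194/81, 436/81, -94/9]
P' = (I − K·H)·P̄ = [458/81 -746/81 -64/9; -746/81 2411/81 -17/9; -64/9 -17/9 23]

x' = [194/81, 436/81, -94/9]
P' = [458/81 -746/81 -64/9; -746/81 2411/81 -17/9; -64/9 -17/9 23]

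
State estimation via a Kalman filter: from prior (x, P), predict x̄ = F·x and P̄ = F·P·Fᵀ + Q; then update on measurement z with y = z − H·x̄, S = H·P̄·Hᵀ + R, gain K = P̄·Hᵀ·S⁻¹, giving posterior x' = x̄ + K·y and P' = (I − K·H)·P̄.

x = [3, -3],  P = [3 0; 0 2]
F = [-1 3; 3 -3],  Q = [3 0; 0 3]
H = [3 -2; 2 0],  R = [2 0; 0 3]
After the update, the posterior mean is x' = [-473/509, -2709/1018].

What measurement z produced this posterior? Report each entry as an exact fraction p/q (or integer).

x̄ = F·x = [-12, 18]
P̄ = F·P·Fᵀ + Q = [24 -27; -27 48]
S = H·P̄·Hᵀ + R = [734 252; 252 99]
K = P̄·Hᵀ·S⁻¹ = [21/509 580/1527; -435/1018 276/509]
x' − x̄ = [5635/509, -21033/1018] = K·y
y = (KᵀK)⁻¹·Kᵀ·(x' − x̄) = [75, 21]
z = y + H·x̄ = [75, 21] + [-72, -24] = [3, -3]

z = [3, -3]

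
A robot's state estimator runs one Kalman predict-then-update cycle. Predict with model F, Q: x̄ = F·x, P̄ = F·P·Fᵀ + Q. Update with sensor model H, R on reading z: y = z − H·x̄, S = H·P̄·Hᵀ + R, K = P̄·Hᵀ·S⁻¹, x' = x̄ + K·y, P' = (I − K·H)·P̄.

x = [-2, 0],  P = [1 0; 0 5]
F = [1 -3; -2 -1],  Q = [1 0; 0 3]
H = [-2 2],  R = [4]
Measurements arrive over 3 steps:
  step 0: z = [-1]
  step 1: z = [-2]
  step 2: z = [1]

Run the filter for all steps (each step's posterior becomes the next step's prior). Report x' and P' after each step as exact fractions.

step 0: x' = [9/2, 285/68], P' = [13 12; 12 407/34]
step 1: x' = [-107/22, -265/44], P' = [14963/440 7653/220; 7653/220 2009/55]
step 2: x' = [705743/69932, 744309/69932], P' = [2203531/34966 2256741/34966; 2256741/34966 2344037/34966]

step 0: x̄ = F·x = [-2, 4]
step 0: P̄ = F·P·Fᵀ + Q = [47 13; 13 12]
step 0: y = z − H·x̄ = [-13]
step 0: S = H·P̄·Hᵀ + R = [136]
step 0: K = P̄·Hᵀ·S⁻¹ = [-1/2; -1/68]
step 0: x' = x̄ + K·y = [9/2, 285/68]
step 0: P' = (I − K·H)·P̄ = [13 12; 12 407/34]
step 1: x̄ = F·x = [-549/68, -897/68]
step 1: P̄ = F·P·Fᵀ + Q = [1691/34 2377/34; 2377/34 3909/34]
step 1: y = z − H·x̄ = [140/17]
step 1: S = H·P̄·Hᵀ + R = [1760/17]
step 1: K = P̄·Hᵀ·S⁻¹ = [343/880; 383/440]
step 1: x' = x̄ + K·y = [-107/22, -265/44]
step 1: P' = (I − K·H)·P̄ = [14963/440 7653/220; 7653/220 2009/55]
step 2: x̄ = F·x = [581/44, 63/4]
step 2: P̄ = F·P·Fᵀ + Q = [13643/88 431/2; 431/2 3147/10]
step 2: y = z − H·x̄ = [-45/11]
step 2: S = H·P̄·Hᵀ + R = [17483/110]
step 2: K = P̄·Hᵀ·S⁻¹ = [26605/34966; 21824/17483]
step 2: x' = x̄ + K·y = [705743/69932, 744309/69932]
step 2: P' = (I − K·H)·P̄ = [2203531/34966 2256741/34966; 2256741/34966 2344037/34966]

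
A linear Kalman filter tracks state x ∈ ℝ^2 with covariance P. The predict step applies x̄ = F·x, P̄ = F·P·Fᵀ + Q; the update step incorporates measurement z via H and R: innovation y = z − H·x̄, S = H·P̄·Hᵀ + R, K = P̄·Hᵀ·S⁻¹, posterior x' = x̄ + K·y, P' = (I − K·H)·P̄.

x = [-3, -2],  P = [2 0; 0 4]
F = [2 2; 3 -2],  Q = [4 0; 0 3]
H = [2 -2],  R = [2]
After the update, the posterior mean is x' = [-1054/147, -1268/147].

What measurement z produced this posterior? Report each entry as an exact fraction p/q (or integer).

z = [3]

x̄ = F·x = [-10, -5]
P̄ = F·P·Fᵀ + Q = [28 -4; -4 37]
S = H·P̄·Hᵀ + R = [294]
K = P̄·Hᵀ·S⁻¹ = [32/147; -41/147]
x' − x̄ = [416/147, -533/147] = K·y
y = (KᵀK)⁻¹·Kᵀ·(x' − x̄) = [13]
z = y + H·x̄ = [13] + [-10] = [3]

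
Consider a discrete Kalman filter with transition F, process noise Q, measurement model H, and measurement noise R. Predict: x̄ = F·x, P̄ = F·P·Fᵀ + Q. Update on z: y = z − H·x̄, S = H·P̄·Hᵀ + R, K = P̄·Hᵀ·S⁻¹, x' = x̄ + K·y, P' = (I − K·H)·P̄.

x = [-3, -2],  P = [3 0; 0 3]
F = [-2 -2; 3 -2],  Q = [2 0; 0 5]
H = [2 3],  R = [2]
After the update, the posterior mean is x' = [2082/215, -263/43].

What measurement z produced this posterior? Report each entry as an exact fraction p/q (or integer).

z = [1]

x̄ = F·x = [10, -5]
P̄ = F·P·Fᵀ + Q = [26 -6; -6 44]
S = H·P̄·Hᵀ + R = [430]
K = P̄·Hᵀ·S⁻¹ = [17/215; 12/43]
x' − x̄ = [-68/215, -48/43] = K·y
y = (KᵀK)⁻¹·Kᵀ·(x' − x̄) = [-4]
z = y + H·x̄ = [-4] + [5] = [1]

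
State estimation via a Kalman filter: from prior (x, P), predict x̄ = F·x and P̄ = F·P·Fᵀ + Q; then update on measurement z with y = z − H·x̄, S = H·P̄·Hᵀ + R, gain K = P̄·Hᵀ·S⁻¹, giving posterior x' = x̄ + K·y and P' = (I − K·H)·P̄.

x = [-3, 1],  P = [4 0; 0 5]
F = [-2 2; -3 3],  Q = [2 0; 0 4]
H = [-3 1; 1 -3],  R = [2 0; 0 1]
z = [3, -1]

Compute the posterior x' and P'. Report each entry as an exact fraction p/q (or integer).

x' = [-2132/2351, 83/2351]
P' = [2014/7053 326/2351; 326/2351 1208/7053]

x̄ = F·x = [8, 12]
P̄ = F·P·Fᵀ + Q = [38 54; 54 85]
y = z − H·x̄ = [15, 27]
S = H·P̄·Hᵀ + R = [105 171; 171 480]
K = P̄·Hᵀ·S⁻¹ = [-844/2351 -920/7053; -863/7053 -882/2351]
x' = x̄ + K·y = [-2132/2351, 83/2351]
P' = (I − K·H)·P̄ = [2014/7053 326/2351; 326/2351 1208/7053]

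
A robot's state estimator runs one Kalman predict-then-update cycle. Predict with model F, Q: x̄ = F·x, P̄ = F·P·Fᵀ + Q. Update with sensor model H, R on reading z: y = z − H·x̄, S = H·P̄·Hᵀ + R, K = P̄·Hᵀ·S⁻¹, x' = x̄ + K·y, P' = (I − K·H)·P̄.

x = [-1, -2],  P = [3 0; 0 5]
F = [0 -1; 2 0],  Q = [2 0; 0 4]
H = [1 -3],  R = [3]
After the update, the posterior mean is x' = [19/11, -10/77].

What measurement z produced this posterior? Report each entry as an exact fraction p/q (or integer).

x̄ = F·x = [2, -2]
P̄ = F·P·Fᵀ + Q = [7 0; 0 16]
S = H·P̄·Hᵀ + R = [154]
K = P̄·Hᵀ·S⁻¹ = [1/22; -24/77]
x' − x̄ = [-3/11, 144/77] = K·y
y = (KᵀK)⁻¹·Kᵀ·(x' − x̄) = [-6]
z = y + H·x̄ = [-6] + [8] = [2]

z = [2]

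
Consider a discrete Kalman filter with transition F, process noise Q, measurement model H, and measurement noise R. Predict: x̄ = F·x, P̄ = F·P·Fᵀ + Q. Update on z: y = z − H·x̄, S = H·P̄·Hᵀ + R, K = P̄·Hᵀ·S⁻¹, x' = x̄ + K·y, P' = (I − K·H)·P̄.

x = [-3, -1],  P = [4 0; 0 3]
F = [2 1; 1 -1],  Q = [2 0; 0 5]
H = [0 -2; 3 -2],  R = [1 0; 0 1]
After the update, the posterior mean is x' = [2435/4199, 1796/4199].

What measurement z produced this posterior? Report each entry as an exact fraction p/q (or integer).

z = [-1, 1]

x̄ = F·x = [-7, -2]
P̄ = F·P·Fᵀ + Q = [21 5; 5 12]
S = H·P̄·Hᵀ + R = [49 18; 18 178]
K = P̄·Hᵀ·S⁻¹ = [-1367/4199 2777/8398; -2055/4199 -9/8398]
x' − x̄ = [31828/4199, 10194/4199] = K·y
y = (KᵀK)⁻¹·Kᵀ·(x' − x̄) = [-5, 18]
z = y + H·x̄ = [-5, 18] + [4, -17] = [-1, 1]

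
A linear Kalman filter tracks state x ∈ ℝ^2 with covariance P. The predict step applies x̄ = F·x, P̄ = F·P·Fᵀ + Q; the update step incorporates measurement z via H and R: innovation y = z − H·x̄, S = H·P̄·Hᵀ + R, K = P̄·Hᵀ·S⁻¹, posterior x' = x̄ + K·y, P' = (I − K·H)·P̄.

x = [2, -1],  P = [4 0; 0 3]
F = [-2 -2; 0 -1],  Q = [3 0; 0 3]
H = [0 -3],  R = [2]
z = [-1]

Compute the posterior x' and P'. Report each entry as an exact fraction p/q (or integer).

x̄ = F·x = [-2, 1]
P̄ = F·P·Fᵀ + Q = [31 6; 6 6]
y = z − H·x̄ = [2]
S = H·P̄·Hᵀ + R = [56]
K = P̄·Hᵀ·S⁻¹ = [-9/28; -9/28]
x' = x̄ + K·y = [-37/14, 5/14]
P' = (I − K·H)·P̄ = [353/14 3/14; 3/14 3/14]

x' = [-37/14, 5/14]
P' = [353/14 3/14; 3/14 3/14]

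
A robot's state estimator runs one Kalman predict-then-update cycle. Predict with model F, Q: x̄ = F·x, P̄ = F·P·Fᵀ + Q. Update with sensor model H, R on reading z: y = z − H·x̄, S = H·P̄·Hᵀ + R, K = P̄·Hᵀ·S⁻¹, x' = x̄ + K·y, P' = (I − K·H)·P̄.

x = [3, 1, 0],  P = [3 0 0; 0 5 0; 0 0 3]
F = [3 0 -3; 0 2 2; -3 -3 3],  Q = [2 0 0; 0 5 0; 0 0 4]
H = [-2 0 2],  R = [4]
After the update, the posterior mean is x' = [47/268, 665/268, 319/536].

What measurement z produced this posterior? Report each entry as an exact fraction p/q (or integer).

x̄ = F·x = [9, 2, -12]
P̄ = F·P·Fᵀ + Q = [56 -18 -54; -18 37 -12; -54 -12 103]
S = H·P̄·Hᵀ + R = [1072]
K = P̄·Hᵀ·S⁻¹ = [-55/268; 3/268; 157/536]
x' − x̄ = [-2365/268, 129/268, 6751/536] = K·y
y = (KᵀK)⁻¹·Kᵀ·(x' − x̄) = [43]
z = y + H·x̄ = [43] + [-42] = [1]

z = [1]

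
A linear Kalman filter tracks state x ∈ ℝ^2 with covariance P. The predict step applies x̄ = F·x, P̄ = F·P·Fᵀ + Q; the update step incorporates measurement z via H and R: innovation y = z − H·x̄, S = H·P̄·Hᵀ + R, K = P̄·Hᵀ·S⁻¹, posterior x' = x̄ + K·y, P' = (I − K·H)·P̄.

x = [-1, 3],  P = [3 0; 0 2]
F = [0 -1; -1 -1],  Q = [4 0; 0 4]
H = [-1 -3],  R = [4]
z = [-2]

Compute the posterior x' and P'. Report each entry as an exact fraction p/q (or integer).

x̄ = F·x = [-3, -2]
P̄ = F·P·Fᵀ + Q = [6 2; 2 9]
y = z − H·x̄ = [-11]
S = H·P̄·Hᵀ + R = [103]
K = P̄·Hᵀ·S⁻¹ = [-12/103; -29/103]
x' = x̄ + K·y = [-177/103, 113/103]
P' = (I − K·H)·P̄ = [474/103 -142/103; -142/103 86/103]

x' = [-177/103, 113/103]
P' = [474/103 -142/103; -142/103 86/103]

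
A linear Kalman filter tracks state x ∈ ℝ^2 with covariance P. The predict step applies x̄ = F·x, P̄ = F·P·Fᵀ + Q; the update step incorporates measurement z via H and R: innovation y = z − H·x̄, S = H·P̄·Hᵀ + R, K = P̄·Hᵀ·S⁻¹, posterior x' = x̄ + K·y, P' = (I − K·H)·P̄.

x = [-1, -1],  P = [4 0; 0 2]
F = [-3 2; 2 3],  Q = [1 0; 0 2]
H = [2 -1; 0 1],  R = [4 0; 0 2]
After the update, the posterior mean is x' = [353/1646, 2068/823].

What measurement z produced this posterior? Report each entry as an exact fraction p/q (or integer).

x̄ = F·x = [1, -5]
P̄ = F·P·Fᵀ + Q = [45 -12; -12 36]
S = H·P̄·Hᵀ + R = [268 -60; -60 38]
K = P̄·Hᵀ·S⁻¹ = [789/1646 363/823; -15/823 756/823]
x' − x̄ = [-1293/1646, 6183/823] = K·y
y = (KᵀK)⁻¹·Kᵀ·(x' − x̄) = [-9, 8]
z = y + H·x̄ = [-9, 8] + [7, -5] = [-2, 3]

z = [-2, 3]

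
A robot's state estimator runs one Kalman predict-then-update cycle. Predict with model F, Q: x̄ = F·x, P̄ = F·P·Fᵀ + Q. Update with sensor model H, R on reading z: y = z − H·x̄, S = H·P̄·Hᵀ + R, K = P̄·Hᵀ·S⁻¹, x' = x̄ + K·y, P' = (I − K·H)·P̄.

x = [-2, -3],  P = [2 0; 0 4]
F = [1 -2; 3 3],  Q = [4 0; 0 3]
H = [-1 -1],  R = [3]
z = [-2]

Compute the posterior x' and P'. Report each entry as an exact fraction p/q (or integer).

x' = [118/23, -183/46]
P' = [498/23 -492/23; -492/23 1101/46]

x̄ = F·x = [4, -15]
P̄ = F·P·Fᵀ + Q = [22 -18; -18 57]
y = z − H·x̄ = [-13]
S = H·P̄·Hᵀ + R = [46]
K = P̄·Hᵀ·S⁻¹ = [-2/23; -39/46]
x' = x̄ + K·y = [118/23, -183/46]
P' = (I − K·H)·P̄ = [498/23 -492/23; -492/23 1101/46]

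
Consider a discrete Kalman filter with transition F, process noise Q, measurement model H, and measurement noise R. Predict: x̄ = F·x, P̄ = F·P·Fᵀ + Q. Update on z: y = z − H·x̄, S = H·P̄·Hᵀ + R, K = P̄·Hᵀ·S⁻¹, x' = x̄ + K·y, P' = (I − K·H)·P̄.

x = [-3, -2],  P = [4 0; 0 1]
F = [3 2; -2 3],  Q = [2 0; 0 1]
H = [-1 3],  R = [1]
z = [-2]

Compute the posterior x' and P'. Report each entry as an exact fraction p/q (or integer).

x' = [-713/77, -288/77]
P' = [6954/385 2286/385; 2286/385 794/385]

x̄ = F·x = [-13, 0]
P̄ = F·P·Fᵀ + Q = [42 -18; -18 26]
y = z − H·x̄ = [-15]
S = H·P̄·Hᵀ + R = [385]
K = P̄·Hᵀ·S⁻¹ = [-96/385; 96/385]
x' = x̄ + K·y = [-713/77, -288/77]
P' = (I − K·H)·P̄ = [6954/385 2286/385; 2286/385 794/385]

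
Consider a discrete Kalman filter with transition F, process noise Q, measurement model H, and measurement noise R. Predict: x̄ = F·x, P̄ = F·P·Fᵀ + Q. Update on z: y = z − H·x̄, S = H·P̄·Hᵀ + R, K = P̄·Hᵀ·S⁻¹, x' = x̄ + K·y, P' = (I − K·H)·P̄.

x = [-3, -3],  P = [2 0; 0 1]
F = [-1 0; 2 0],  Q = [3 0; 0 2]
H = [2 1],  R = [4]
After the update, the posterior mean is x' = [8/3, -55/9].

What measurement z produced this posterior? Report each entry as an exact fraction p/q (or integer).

z = [-1]

x̄ = F·x = [3, -6]
P̄ = F·P·Fᵀ + Q = [5 -4; -4 10]
S = H·P̄·Hᵀ + R = [18]
K = P̄·Hᵀ·S⁻¹ = [1/3; 1/9]
x' − x̄ = [-1/3, -1/9] = K·y
y = (KᵀK)⁻¹·Kᵀ·(x' − x̄) = [-1]
z = y + H·x̄ = [-1] + [0] = [-1]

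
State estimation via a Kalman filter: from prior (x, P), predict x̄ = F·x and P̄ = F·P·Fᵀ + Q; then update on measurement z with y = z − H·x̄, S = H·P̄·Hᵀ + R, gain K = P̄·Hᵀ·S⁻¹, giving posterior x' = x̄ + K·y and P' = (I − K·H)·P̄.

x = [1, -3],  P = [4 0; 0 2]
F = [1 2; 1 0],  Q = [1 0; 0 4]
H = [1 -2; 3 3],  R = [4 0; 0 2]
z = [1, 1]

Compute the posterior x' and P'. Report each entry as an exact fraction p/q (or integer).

x' = [571/4119, 201/1373]
P' = [1988/4119 -464/1373; -464/1373 568/1373]

x̄ = F·x = [-5, 1]
P̄ = F·P·Fᵀ + Q = [13 4; 4 8]
y = z − H·x̄ = [8, 13]
S = H·P̄·Hᵀ + R = [33 -21; -21 263]
K = P̄·Hᵀ·S⁻¹ = [1193/4119 298/1373; -400/1373 156/1373]
x' = x̄ + K·y = [571/4119, 201/1373]
P' = (I − K·H)·P̄ = [1988/4119 -464/1373; -464/1373 568/1373]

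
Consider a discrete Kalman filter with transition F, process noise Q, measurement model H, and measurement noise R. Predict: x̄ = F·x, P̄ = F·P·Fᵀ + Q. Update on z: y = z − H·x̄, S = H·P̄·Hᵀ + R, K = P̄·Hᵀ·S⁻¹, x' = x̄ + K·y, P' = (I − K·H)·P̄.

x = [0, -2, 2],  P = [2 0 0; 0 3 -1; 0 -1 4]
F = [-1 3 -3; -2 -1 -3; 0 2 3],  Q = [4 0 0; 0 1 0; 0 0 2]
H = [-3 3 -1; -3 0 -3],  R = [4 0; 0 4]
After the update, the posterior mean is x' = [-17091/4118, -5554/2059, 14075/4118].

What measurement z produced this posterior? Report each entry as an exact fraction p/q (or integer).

x̄ = F·x = [-12, -4, 2]
P̄ = F·P·Fᵀ + Q = [87 37 -21; 37 42 -33; -21 -33 38]
S = H·P̄·Hᵀ + R = [609 609; 609 751]
K = P̄·Hᵀ·S⁻¹ = [7901/28826 -69/142; 7226/14413 -30/71; -24515/86478 23/142]
x' − x̄ = [32325/4118, 2682/2059, 5839/4118] = K·y
y = (KᵀK)⁻¹·Kᵀ·(x' − x̄) = [-21, -28]
z = y + H·x̄ = [-21, -28] + [22, 30] = [1, 2]

z = [1, 2]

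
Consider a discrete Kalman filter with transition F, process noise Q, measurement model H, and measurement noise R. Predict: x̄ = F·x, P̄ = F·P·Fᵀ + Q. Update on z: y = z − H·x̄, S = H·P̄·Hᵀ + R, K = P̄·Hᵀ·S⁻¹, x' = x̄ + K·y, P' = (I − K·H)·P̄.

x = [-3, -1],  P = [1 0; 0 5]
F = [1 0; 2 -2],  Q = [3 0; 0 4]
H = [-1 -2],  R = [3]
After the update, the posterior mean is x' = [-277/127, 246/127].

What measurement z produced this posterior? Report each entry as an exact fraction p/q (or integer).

z = [-2]

x̄ = F·x = [-3, -4]
P̄ = F·P·Fᵀ + Q = [4 2; 2 28]
S = H·P̄·Hᵀ + R = [127]
K = P̄·Hᵀ·S⁻¹ = [-8/127; -58/127]
x' − x̄ = [104/127, 754/127] = K·y
y = (KᵀK)⁻¹·Kᵀ·(x' − x̄) = [-13]
z = y + H·x̄ = [-13] + [11] = [-2]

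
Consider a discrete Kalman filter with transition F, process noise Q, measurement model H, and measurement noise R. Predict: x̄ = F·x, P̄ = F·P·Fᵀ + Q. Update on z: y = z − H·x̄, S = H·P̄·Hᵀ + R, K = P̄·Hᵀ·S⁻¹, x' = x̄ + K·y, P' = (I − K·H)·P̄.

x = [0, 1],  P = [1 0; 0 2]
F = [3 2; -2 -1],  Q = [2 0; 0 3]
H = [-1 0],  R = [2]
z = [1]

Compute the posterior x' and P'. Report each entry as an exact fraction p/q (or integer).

x̄ = F·x = [2, -1]
P̄ = F·P·Fᵀ + Q = [19 -10; -10 9]
y = z − H·x̄ = [3]
S = H·P̄·Hᵀ + R = [21]
K = P̄·Hᵀ·S⁻¹ = [-19/21; 10/21]
x' = x̄ + K·y = [-5/7, 3/7]
P' = (I − K·H)·P̄ = [38/21 -20/21; -20/21 89/21]

x' = [-5/7, 3/7]
P' = [38/21 -20/21; -20/21 89/21]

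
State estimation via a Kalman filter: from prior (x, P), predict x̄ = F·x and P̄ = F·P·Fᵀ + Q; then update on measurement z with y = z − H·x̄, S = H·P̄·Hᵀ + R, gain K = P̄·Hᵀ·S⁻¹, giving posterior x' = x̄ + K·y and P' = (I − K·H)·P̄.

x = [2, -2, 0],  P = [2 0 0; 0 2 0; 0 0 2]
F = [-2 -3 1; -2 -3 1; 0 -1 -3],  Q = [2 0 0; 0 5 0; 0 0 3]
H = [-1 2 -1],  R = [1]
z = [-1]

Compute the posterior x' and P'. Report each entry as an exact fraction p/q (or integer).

x̄ = F·x = [2, 2, 2]
P̄ = F·P·Fᵀ + Q = [30 28 0; 28 33 0; 0 0 23]
y = z − H·x̄ = [-1]
S = H·P̄·Hᵀ + R = [74]
K = P̄·Hᵀ·S⁻¹ = [13/37; 19/37; -23/74]
x' = x̄ + K·y = [61/37, 55/37, 171/74]
P' = (I − K·H)·P̄ = [772/37 542/37 299/37; 542/37 499/37 437/37; 299/37 437/37 1173/74]

x' = [61/37, 55/37, 171/74]
P' = [772/37 542/37 299/37; 542/37 499/37 437/37; 299/37 437/37 1173/74]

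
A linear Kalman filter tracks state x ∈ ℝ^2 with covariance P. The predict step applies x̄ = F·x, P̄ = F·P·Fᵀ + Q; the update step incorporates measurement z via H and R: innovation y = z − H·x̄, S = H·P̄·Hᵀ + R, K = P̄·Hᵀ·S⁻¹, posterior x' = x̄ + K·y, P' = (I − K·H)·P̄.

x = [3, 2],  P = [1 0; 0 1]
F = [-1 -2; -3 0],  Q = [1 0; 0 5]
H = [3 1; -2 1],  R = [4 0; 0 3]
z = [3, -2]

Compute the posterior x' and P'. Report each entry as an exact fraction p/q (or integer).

x' = [1588/2249, -101/173]
P' = [597/2249 -3/173; -3/173 261/173]

x̄ = F·x = [-7, -9]
P̄ = F·P·Fᵀ + Q = [6 3; 3 14]
y = z − H·x̄ = [33, -7]
S = H·P̄·Hᵀ + R = [90 -19; -19 29]
K = P̄·Hᵀ·S⁻¹ = [438/2249 -411/2249; 63/173 89/173]
x' = x̄ + K·y = [1588/2249, -101/173]
P' = (I − K·H)·P̄ = [597/2249 -3/173; -3/173 261/173]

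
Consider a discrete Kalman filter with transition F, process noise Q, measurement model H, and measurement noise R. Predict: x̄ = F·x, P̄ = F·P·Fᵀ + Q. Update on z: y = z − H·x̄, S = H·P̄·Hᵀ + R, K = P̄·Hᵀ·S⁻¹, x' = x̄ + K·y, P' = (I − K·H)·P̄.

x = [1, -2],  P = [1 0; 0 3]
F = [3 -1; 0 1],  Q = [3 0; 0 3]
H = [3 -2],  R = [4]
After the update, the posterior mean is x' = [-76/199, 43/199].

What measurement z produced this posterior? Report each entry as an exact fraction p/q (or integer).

x̄ = F·x = [5, -2]
P̄ = F·P·Fᵀ + Q = [15 -3; -3 6]
S = H·P̄·Hᵀ + R = [199]
K = P̄·Hᵀ·S⁻¹ = [51/199; -21/199]
x' − x̄ = [-1071/199, 441/199] = K·y
y = (KᵀK)⁻¹·Kᵀ·(x' − x̄) = [-21]
z = y + H·x̄ = [-21] + [19] = [-2]

z = [-2]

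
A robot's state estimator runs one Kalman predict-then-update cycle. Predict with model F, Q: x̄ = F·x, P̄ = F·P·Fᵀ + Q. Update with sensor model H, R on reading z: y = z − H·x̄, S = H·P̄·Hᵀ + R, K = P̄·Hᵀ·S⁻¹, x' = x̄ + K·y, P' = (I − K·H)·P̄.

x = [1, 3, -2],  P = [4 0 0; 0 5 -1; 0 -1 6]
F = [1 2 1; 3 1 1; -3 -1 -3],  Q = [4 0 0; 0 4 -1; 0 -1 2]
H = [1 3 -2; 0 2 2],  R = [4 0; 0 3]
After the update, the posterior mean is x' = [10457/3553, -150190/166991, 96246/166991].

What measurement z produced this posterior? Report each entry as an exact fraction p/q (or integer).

z = [-1, -1]

x̄ = F·x = [5, 4, 0]
P̄ = F·P·Fᵀ + Q = [30 25 -33; 25 49 -56; -33 -56 91]
S = H·P̄·Hᵀ + R = [1793 -198; -198 115]
K = P̄·Hᵀ·S⁻¹ = [351/3553 10/323; 29888/166991 2830/15181; -30185/166991 4516/15181]
x' − x̄ = [-7308/3553, -818154/166991, 96246/166991] = K·y
y = (KᵀK)⁻¹·Kᵀ·(x' − x̄) = [-18, -9]
z = y + H·x̄ = [-18, -9] + [17, 8] = [-1, -1]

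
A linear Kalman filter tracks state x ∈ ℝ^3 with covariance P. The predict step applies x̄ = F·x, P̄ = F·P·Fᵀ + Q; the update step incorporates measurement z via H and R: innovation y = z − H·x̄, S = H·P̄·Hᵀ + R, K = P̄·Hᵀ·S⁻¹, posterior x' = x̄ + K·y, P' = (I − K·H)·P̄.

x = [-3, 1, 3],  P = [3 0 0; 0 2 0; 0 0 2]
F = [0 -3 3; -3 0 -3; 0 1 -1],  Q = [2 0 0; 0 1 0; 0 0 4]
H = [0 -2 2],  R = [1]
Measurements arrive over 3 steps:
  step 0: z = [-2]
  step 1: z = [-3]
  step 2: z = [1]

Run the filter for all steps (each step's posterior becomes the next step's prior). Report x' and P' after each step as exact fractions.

step 0: x̄ = F·x = [6, 0, -2]
step 0: P̄ = F·P·Fᵀ + Q = [38 -18 -12; -18 46 6; -12 6 8]
step 0: y = z − H·x̄ = [2]
step 0: S = H·P̄·Hᵀ + R = [169]
step 0: K = P̄·Hᵀ·S⁻¹ = [12/169; -80/169; 4/169]
step 0: x' = x̄ + K·y = [1038/169, -160/169, -330/169]
step 0: P' = (I − K·H)·P̄ = [6278/169 -2082/169 -2076/169; -2082/169 1374/169 1334/169; -2076/169 1334/169 1336/169]
step 1: x̄ = F·x = [-510/169, -2124/169, 170/169]
step 1: P̄ = F·P·Fᵀ + Q = [716/169 -72/169 -126/169; -72/169 31327/169 24/169; -126/169 24/169 718/169]
step 1: y = z − H·x̄ = [-5095/169]
step 1: S = H·P̄·Hᵀ + R = [128157/169]
step 1: K = P̄·Hᵀ·S⁻¹ = [-36/42719; -62606/128157; 1388/128157]
step 1: x' = x̄ + K·y = [-127830/42719, 276758/128157, 87070/128157]
step 1: P' = (I − K·H)·P̄ = [180964/42719 -31536/42719 -31554/42719; -31536/42719 563687/128157 532384/128157; -31554/42719 532384/128157 533078/128157]
step 2: x̄ = F·x = [-189688/42719, 296420/42719, 189688/128157]
step 2: P̄ = F·P·Fᵀ + Q = [181429/42719 -1920/42719 -31997/42719; -1920/42719 2702657/42719 640/42719; -31997/42719 640/42719 544625/128157]
step 2: y = z − H·x̄ = [1527301/128157]
step 2: S = H·P̄·Hᵀ + R = [34723181/128157]
step 2: K = P̄·Hᵀ·S⁻¹ = [-180462/34723181; -16212102/34723181; 1085410/34723181]
step 2: x' = x̄ + K·y = [-156334278/34723181, 47731894/34723181, 64329834/34723181]
step 2: P' = (I − K·H)·P̄ = [147216379/34723181 -24389412/34723181 -24479643/34723181; -24389412/34723181 145932671/34723181 137826620/34723181; -24479643/34723181 137826620/34723181 138369325/34723181]

step 0: x' = [1038/169, -160/169, -330/169], P' = [6278/169 -2082/169 -2076/169; -2082/169 1374/169 1334/169; -2076/169 1334/169 1336/169]
step 1: x' = [-127830/42719, 276758/128157, 87070/128157], P' = [180964/42719 -31536/42719 -31554/42719; -31536/42719 563687/128157 532384/128157; -31554/42719 532384/128157 533078/128157]
step 2: x' = [-156334278/34723181, 47731894/34723181, 64329834/34723181], P' = [147216379/34723181 -24389412/34723181 -24479643/34723181; -24389412/34723181 145932671/34723181 137826620/34723181; -24479643/34723181 137826620/34723181 138369325/34723181]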